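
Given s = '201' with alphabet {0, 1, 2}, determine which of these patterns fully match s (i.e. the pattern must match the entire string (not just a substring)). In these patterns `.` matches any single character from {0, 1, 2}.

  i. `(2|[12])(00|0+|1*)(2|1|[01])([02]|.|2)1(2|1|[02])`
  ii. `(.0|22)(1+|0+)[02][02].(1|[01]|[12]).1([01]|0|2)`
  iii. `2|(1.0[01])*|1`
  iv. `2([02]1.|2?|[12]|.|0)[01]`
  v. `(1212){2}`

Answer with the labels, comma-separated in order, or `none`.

iv

i → no match
ii → no match
iii → no match
iv → match
v → no match — must start with '1212'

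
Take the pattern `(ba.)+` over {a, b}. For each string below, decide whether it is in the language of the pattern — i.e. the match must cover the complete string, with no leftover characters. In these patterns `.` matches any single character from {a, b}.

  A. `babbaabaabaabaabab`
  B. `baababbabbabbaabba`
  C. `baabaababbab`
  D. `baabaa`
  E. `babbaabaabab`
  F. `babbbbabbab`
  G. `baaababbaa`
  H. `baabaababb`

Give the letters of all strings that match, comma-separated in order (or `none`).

A, C, D, E

A → match
B → no match
C → match
D → match
E → match
F → no match
G → no match
H → no match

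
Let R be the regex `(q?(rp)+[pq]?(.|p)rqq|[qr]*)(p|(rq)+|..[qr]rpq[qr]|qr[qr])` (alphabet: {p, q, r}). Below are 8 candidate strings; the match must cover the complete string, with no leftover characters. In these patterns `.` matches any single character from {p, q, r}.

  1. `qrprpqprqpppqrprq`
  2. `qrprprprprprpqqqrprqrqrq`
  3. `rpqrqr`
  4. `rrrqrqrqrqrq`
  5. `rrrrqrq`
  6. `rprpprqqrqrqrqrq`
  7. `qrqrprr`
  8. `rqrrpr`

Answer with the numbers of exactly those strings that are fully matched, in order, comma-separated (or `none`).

1 → no match
2 → no match
3 → no match
4 → match
5 → match
6 → match
7 → no match
8 → no match

4, 5, 6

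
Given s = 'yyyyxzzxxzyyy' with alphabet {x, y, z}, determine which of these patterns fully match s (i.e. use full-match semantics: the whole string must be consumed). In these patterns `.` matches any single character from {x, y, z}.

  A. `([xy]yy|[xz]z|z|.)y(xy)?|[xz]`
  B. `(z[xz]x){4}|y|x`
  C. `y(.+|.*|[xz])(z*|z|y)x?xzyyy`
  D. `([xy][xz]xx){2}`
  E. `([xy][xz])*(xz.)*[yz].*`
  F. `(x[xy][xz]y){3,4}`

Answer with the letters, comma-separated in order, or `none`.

A → no match
B → no match
C → match
D → no match — must end with 'xx'
E → match
F → no match — must start with 'x'

C, E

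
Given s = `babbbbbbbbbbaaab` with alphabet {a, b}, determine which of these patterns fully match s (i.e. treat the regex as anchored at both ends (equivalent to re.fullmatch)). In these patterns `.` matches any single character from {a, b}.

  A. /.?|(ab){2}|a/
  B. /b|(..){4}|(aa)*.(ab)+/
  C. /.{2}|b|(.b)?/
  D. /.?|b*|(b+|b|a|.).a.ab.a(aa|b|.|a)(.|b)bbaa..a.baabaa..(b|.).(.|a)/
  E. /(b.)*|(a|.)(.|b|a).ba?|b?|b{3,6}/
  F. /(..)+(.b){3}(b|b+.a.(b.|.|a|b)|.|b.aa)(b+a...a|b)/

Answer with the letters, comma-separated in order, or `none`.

A → no match
B → no match
C → no match
D → no match
E → no match
F → match

F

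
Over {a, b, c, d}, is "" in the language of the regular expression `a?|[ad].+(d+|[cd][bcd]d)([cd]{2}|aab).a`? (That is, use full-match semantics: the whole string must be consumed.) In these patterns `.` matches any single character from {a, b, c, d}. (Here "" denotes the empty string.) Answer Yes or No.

Yes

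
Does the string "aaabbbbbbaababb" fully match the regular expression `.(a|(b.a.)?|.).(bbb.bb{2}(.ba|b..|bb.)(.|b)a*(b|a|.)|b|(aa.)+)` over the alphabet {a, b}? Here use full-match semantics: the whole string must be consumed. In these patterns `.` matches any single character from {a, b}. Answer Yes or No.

No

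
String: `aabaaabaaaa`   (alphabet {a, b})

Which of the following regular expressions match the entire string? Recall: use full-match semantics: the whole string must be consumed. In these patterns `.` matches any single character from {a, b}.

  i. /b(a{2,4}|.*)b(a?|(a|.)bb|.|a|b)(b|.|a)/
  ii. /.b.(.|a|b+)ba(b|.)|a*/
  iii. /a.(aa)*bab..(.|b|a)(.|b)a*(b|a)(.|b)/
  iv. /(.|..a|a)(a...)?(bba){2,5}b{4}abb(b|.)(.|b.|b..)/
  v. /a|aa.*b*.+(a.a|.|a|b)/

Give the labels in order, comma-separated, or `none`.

v

i → no match — must start with `b`
ii → no match
iii → no match
iv → no match
v → match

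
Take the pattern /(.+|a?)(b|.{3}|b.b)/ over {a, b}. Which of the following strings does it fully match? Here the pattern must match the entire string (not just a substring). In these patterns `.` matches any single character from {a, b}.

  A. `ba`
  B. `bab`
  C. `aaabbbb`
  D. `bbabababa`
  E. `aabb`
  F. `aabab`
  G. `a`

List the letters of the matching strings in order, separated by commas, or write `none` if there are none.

B, C, D, E, F

A. `ba` → no match
B. `bab` → match
C. `aaabbbb` → match
D. `bbabababa` → match
E. `aabb` → match
F. `aabab` → match
G. `a` → no match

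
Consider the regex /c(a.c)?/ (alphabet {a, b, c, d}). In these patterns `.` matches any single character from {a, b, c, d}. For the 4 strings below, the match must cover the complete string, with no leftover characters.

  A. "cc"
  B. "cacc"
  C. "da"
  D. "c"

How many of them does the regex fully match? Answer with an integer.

A. "cc" → no match
B. "cacc" → match
C. "da" → no match — must start with "c"
D. "c" → match
Total matched: 2

2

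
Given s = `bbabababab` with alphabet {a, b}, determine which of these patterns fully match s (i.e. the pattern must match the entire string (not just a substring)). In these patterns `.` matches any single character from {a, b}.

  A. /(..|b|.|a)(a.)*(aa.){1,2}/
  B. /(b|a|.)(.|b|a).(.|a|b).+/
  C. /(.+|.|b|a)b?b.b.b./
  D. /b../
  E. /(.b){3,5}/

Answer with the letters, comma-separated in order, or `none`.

A → no match
B → match
C → no match
D → no match
E → match

B, E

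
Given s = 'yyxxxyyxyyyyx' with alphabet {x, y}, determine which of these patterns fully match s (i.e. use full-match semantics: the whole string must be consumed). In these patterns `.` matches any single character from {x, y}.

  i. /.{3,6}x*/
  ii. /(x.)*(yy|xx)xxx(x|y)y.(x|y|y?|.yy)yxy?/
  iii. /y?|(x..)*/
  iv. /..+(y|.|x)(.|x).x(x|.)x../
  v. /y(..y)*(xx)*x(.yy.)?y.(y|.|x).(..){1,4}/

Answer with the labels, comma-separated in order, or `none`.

ii

i → no match
ii → match
iii → no match
iv → no match
v → no match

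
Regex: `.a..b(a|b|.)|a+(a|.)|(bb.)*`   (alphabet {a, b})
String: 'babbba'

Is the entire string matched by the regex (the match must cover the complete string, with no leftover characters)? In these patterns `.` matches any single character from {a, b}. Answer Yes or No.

Yes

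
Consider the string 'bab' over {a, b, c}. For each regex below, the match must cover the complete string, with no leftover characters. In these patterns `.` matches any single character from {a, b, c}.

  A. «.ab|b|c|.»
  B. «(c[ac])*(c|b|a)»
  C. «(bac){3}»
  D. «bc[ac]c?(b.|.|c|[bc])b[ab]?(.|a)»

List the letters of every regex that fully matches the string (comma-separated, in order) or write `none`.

A → match
B → no match
C → no match — must start with 'bac'
D → no match — must start with 'bc'

A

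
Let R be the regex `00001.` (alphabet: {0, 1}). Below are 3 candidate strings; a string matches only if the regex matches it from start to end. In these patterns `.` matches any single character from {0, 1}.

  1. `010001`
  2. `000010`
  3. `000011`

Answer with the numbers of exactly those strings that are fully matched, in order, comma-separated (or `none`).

2, 3

1. `010001` → no match — must start with `00001`
2. `000010` → match
3. `000011` → match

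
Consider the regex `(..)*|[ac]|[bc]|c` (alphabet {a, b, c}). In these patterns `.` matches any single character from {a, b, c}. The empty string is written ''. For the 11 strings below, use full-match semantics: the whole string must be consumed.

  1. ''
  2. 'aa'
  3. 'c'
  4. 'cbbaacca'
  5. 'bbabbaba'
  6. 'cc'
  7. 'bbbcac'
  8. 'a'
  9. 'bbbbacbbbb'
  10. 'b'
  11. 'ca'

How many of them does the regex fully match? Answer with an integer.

1 → match
2 → match
3 → match
4 → match
5 → match
6 → match
7 → match
8 → match
9 → match
10 → match
11 → match
Total matched: 11

11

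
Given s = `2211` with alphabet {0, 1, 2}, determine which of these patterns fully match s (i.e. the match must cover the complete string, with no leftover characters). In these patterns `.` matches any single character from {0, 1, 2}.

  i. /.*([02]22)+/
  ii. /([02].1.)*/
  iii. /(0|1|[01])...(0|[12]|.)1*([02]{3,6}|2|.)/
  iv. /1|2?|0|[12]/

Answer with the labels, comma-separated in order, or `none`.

ii

i → no match — must end with `22`
ii → match
iii → no match
iv → no match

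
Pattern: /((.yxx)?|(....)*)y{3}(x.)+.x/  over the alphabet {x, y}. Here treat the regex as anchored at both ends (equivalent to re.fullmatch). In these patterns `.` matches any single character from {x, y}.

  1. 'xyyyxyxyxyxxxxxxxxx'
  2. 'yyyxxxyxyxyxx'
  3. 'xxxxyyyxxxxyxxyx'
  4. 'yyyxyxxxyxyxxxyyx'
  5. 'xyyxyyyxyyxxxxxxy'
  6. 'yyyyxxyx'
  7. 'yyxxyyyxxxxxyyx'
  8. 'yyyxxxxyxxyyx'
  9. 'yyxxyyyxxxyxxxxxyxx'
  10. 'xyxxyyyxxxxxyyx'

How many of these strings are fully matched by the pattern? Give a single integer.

5

1 → no match
2 → match
3 → no match
4 → match
5 → no match — must end with 'x'
6 → no match
7 → match
8 → no match
9 → match
10 → match
Total matched: 5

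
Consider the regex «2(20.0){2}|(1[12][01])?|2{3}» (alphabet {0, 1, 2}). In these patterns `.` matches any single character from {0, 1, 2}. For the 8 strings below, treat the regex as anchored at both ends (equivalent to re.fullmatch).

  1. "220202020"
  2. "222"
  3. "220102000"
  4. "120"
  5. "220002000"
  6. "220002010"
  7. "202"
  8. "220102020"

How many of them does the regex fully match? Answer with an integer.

1 → match
2 → match
3 → match
4 → match
5 → match
6 → match
7 → no match
8 → match
Total matched: 7

7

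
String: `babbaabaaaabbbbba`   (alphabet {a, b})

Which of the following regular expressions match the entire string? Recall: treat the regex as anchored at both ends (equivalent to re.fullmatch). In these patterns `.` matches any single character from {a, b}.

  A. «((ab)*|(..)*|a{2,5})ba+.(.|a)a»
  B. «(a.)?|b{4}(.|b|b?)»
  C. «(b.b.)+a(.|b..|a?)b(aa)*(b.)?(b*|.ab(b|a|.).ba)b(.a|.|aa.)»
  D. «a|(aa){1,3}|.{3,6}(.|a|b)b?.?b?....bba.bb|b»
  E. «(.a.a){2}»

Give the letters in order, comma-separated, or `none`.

C

A → no match
B → no match
C → match
D → no match
E → no match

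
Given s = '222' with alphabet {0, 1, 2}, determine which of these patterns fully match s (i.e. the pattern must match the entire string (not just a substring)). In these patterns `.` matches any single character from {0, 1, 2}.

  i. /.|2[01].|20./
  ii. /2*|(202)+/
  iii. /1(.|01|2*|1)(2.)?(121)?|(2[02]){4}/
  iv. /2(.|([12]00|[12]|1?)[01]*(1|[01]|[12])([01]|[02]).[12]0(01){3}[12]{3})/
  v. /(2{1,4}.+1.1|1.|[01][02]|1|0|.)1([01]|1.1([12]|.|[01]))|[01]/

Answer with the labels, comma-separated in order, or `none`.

i → no match
ii → match
iii → no match
iv → no match
v → no match

ii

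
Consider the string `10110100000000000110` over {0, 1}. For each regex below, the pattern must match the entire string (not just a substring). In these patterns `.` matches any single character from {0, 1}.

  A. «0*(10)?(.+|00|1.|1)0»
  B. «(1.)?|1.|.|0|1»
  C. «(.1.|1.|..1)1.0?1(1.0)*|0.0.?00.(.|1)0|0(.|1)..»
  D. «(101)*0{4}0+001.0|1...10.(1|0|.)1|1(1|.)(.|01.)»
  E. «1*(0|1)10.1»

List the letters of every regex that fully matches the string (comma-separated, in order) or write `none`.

A, D

A → match
B → no match
C → no match
D → match
E → no match — must end with `1`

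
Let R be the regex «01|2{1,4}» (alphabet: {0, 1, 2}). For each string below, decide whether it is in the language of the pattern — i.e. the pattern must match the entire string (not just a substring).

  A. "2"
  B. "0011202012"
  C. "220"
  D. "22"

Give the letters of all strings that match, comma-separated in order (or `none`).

A, D

A → match
B → no match
C → no match
D → match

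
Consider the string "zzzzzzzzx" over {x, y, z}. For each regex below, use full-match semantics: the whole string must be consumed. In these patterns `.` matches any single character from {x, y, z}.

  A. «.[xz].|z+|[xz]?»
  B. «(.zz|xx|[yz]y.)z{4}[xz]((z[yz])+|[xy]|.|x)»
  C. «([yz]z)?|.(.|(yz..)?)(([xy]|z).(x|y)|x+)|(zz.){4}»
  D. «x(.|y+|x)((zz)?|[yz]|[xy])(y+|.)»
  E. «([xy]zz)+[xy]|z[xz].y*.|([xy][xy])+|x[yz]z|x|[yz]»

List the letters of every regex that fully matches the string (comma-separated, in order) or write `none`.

B

A → no match
B → match
C → no match
D → no match — must start with "x"
E → no match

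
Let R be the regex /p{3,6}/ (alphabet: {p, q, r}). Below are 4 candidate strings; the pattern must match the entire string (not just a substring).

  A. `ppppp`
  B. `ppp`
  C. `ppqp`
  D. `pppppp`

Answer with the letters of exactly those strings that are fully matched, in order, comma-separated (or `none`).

A → match
B → match
C → no match
D → match

A, B, D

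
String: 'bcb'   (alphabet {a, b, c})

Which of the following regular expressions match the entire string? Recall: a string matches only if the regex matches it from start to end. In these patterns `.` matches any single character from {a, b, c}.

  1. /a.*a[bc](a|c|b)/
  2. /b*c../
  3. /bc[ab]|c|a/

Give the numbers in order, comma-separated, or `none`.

1 → no match — must start with 'a'
2 → no match
3 → match

3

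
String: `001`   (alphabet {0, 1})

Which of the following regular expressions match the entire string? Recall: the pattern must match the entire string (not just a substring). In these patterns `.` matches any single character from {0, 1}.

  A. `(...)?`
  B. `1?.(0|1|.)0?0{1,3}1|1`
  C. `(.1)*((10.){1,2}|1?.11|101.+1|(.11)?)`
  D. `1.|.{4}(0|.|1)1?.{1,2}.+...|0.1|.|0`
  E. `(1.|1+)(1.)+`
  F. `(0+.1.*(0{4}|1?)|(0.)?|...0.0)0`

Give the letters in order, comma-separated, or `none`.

A → match
B → no match
C → no match
D → match
E → no match — must start with `1`
F → no match — must end with `0`

A, D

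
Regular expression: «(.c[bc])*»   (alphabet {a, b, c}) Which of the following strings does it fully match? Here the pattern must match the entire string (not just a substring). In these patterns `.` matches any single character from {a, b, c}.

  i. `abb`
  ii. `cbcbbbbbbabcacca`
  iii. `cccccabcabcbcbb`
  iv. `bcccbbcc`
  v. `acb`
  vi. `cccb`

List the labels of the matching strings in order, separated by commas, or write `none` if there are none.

v

i → no match
ii → no match
iii → no match
iv → no match
v → match
vi → no match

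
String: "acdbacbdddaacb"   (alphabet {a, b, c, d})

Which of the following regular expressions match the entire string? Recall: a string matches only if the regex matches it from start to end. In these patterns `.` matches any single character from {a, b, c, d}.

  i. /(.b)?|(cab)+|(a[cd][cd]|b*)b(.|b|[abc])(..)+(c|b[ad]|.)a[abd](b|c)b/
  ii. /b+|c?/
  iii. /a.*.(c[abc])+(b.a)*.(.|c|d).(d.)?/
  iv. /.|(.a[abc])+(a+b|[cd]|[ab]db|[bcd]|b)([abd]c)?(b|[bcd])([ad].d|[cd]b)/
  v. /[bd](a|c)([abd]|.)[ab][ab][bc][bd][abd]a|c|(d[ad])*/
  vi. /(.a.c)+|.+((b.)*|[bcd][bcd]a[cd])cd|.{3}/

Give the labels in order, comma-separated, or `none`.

i

i → match
ii → no match
iii → no match
iv → no match
v → no match
vi → no match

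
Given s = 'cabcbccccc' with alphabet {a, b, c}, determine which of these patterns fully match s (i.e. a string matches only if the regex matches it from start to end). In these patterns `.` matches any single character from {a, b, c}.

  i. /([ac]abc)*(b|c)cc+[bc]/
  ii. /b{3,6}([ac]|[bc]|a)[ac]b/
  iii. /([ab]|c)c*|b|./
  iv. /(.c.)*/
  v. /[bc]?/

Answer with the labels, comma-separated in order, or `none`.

i → match
ii → no match — must start with 'b'
iii → no match
iv → no match
v → no match

i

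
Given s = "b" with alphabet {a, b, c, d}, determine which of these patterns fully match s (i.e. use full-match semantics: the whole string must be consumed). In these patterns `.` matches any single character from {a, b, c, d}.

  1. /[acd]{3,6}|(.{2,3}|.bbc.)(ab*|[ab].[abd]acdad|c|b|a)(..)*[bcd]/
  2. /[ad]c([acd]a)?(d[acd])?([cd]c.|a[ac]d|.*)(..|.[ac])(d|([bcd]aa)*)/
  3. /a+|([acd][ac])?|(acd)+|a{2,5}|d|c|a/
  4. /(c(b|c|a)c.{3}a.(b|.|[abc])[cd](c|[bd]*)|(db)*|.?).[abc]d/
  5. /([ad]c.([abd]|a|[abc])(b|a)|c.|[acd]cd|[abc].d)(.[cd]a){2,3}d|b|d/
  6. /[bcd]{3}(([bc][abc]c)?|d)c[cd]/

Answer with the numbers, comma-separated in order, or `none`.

5

1 → no match
2 → no match
3 → no match
4 → no match — must end with "d"
5 → match
6 → no match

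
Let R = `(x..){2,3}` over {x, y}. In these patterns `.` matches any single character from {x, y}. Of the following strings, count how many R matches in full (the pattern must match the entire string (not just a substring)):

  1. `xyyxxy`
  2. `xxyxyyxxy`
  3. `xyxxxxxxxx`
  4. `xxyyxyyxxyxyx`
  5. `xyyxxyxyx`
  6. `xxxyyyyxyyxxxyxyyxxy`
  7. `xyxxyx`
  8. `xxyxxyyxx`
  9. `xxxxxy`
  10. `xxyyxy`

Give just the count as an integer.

1 → match
2 → match
3 → no match
4 → no match
5 → match
6 → no match
7 → match
8 → no match
9 → match
10 → no match
Total matched: 5

5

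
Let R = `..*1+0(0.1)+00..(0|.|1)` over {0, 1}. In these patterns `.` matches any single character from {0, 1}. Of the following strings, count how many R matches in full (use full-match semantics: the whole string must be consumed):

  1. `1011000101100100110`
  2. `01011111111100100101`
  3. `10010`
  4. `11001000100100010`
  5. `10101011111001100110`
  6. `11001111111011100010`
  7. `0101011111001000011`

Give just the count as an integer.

3

1 → match
2 → no match
3 → no match
4 → match
5 → match
6 → no match
7 → no match
Total matched: 3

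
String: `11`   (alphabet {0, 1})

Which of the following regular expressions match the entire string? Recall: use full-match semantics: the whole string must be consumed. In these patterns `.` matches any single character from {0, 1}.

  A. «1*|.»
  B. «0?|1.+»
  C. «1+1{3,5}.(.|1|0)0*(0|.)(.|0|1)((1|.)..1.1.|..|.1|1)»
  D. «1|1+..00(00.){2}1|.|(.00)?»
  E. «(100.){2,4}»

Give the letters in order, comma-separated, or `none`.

A, B

A → match
B → match
C → no match
D → no match
E → no match — must start with `100`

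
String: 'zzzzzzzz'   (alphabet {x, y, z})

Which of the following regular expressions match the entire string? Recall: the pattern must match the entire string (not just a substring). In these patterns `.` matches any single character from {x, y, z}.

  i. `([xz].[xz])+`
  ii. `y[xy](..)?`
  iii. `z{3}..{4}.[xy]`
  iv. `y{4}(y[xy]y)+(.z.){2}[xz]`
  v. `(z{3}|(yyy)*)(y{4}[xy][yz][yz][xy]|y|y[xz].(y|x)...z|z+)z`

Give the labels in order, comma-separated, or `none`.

i → no match
ii → no match — must start with 'y'
iii → no match
iv → no match — must start with 'y'
v → match

v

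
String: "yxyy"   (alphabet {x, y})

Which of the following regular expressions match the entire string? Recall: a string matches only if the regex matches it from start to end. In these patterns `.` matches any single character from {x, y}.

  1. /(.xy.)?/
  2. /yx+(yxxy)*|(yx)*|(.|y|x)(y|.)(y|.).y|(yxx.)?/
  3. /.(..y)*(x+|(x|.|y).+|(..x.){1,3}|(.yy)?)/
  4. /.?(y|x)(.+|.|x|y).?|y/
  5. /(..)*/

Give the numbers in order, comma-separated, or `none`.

1 → match
2 → no match
3 → match
4 → match
5 → match

1, 3, 4, 5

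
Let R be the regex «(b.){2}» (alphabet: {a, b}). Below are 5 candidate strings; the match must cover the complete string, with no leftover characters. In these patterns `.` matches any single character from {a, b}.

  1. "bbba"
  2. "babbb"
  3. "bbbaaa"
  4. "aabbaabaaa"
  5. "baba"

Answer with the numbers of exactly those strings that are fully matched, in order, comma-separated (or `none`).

1, 5

1 → match
2 → no match
3 → no match
4 → no match — must start with "b"
5 → match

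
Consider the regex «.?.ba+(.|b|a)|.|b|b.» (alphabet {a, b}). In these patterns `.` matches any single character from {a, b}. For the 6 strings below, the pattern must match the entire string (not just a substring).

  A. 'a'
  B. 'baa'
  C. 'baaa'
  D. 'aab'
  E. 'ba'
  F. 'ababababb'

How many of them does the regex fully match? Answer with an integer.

2

A → match
B → no match
C → no match
D → no match
E → match
F → no match
Total matched: 2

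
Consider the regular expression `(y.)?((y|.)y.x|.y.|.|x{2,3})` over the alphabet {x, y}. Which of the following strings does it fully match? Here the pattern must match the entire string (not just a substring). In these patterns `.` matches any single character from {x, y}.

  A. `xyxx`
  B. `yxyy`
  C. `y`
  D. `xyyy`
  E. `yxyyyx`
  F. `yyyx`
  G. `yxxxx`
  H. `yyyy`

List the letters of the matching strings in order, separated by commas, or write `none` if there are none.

A, C, E, F, G

A → match
B → no match
C → match
D → no match
E → match
F → match
G → match
H → no match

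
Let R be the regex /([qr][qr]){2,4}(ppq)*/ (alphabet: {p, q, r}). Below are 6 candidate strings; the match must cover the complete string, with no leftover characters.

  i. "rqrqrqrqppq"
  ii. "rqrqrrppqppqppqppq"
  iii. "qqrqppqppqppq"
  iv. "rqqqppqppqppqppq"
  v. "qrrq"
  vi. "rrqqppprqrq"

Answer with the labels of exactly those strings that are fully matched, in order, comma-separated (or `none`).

i, ii, iii, iv, v

i → match
ii → match
iii → match
iv → match
v → match
vi → no match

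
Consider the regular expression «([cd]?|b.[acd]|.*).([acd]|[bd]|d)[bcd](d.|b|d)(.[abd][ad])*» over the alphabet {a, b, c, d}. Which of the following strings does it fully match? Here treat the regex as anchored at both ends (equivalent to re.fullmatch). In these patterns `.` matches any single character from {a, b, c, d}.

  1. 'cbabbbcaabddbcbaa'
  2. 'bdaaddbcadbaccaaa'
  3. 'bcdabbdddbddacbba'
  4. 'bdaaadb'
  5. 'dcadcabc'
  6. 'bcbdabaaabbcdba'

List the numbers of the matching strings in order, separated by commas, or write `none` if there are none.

4

1 → no match
2 → no match
3 → no match
4. 'bdaaadb' → match
5. 'dcadcabc' → no match
6 → no match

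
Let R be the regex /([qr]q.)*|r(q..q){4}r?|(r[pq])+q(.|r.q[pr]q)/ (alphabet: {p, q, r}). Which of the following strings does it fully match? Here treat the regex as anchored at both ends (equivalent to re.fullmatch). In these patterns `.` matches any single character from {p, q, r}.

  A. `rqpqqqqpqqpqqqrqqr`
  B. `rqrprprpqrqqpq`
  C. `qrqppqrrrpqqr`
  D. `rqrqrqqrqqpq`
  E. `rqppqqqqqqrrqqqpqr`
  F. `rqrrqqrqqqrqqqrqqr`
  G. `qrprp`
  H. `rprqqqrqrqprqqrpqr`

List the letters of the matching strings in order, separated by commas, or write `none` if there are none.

A, B, D, E, F

A → match
B → match
C → no match
D → match
E → match
F → match
G → no match
H → no match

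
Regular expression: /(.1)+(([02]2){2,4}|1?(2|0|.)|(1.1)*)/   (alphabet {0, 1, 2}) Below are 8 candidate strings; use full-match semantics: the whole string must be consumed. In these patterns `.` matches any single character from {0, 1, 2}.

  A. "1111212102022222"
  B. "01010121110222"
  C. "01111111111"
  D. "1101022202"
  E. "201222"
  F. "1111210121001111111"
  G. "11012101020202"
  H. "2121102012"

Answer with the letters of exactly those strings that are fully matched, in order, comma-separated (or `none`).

A, B, C, D, G

A → match
B → match
C → match
D → match
E → no match
F → no match
G → match
H → no match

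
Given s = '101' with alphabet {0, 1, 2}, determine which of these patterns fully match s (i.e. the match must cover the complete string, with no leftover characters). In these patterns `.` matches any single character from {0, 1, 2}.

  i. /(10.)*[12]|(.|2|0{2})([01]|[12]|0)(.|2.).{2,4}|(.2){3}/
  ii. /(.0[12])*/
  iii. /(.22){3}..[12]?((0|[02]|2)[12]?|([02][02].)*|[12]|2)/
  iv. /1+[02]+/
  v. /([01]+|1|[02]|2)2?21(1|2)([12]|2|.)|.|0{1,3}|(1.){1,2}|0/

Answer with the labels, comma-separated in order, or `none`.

i → no match
ii → match
iii → no match
iv → no match
v → no match

ii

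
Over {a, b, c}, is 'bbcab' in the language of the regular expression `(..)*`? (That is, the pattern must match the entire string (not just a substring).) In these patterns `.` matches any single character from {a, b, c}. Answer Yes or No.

No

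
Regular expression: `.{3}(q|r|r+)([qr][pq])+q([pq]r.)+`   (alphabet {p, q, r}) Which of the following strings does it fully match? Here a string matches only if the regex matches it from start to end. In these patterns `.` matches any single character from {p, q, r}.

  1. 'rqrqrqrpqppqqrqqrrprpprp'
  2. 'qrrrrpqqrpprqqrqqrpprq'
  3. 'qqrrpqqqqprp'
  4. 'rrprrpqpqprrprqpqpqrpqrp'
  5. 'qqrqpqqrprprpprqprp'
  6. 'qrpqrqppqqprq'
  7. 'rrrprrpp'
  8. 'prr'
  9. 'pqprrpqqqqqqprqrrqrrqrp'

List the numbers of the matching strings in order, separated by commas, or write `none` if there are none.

2

1 → no match
2 → match
3. 'qqrrpqqqqprp' → no match
4 → no match
5 → no match
6 → no match
7. 'rrrprrpp' → no match
8. 'prr' → no match
9 → no match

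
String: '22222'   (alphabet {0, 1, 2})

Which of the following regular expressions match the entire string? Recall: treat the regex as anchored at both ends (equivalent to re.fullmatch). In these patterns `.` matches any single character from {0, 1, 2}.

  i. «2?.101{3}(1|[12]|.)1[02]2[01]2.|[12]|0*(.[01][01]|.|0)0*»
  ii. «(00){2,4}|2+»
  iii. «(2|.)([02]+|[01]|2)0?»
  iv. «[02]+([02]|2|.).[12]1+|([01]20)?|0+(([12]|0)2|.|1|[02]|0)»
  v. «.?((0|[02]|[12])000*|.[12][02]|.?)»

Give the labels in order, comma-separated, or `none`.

i → no match
ii → match
iii → match
iv → no match
v → no match

ii, iii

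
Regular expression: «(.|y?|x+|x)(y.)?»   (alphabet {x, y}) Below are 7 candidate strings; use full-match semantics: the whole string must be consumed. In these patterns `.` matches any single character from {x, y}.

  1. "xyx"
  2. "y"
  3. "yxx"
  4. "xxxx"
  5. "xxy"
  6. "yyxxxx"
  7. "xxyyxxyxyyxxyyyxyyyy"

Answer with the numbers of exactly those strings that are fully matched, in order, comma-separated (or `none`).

1, 2, 4

1 → match
2 → match
3 → no match
4 → match
5 → no match
6 → no match
7 → no match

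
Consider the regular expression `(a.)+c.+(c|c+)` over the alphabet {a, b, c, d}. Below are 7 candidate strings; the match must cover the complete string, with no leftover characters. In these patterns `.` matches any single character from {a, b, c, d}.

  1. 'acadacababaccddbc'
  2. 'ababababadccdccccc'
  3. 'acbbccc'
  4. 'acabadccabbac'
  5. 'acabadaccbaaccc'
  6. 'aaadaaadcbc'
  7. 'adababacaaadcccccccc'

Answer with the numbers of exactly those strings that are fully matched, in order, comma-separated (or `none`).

1, 2, 4, 5, 6, 7

1 → match
2 → match
3 → no match
4 → match
5 → match
6 → match
7 → match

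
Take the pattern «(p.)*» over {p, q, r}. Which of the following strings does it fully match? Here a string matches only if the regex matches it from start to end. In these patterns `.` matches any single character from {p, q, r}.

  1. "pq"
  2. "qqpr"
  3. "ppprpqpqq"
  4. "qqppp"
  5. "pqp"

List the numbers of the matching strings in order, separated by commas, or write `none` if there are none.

1

1 → match
2 → no match
3 → no match
4 → no match
5 → no match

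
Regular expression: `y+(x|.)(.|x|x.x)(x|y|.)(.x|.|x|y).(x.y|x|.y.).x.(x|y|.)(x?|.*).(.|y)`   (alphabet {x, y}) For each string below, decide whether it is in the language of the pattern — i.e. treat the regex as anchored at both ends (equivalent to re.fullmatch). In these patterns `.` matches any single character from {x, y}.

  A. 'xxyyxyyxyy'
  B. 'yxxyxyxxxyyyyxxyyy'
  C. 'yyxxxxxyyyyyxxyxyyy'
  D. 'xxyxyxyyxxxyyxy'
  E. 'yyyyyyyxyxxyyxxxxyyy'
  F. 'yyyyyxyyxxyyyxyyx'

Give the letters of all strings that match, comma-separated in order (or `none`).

A → no match — must start with 'y'
B → match
C → match
D → no match — must start with 'y'
E → match
F → no match

B, C, E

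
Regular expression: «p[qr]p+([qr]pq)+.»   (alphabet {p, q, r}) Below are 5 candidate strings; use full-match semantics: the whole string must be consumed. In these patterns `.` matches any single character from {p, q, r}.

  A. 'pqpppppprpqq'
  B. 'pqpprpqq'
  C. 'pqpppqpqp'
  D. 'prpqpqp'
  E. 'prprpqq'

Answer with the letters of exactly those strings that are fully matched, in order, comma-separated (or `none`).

A, B, C, D, E

A. 'pqpppppprpqq' → match
B. 'pqpprpqq' → match
C. 'pqpppqpqp' → match
D. 'prpqpqp' → match
E. 'prprpqq' → match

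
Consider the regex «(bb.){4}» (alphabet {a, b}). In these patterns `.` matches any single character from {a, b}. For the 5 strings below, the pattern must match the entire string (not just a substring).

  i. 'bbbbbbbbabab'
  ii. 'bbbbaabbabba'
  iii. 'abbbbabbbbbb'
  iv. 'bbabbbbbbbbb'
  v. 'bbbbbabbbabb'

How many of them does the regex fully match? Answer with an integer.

i → no match
ii → no match
iii → no match — must start with 'bb'
iv → match
v → no match
Total matched: 1

1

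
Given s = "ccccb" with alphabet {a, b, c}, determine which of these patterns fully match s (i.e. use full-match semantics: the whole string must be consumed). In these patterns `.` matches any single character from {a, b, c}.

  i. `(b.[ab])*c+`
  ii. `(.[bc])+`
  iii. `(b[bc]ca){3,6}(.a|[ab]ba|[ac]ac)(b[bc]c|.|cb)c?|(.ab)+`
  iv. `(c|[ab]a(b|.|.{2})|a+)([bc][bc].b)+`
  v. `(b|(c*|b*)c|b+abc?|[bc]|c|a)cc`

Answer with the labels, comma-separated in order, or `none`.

iv

i → no match — must end with "c"
ii → no match
iii → no match
iv → match
v → no match — must end with "cc"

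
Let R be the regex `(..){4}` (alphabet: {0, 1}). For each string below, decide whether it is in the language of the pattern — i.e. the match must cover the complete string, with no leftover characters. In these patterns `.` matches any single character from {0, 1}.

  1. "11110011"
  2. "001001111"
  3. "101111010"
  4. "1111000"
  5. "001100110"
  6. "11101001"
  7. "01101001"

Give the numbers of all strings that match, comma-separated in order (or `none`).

1, 6, 7

1. "11110011" → match
2. "001001111" → no match
3. "101111010" → no match
4. "1111000" → no match
5. "001100110" → no match
6. "11101001" → match
7. "01101001" → match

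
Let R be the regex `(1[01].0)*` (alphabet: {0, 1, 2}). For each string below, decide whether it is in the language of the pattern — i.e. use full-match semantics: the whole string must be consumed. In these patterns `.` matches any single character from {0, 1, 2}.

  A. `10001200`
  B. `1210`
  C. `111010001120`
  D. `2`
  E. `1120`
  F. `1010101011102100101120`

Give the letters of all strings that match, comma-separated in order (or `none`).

A. `10001200` → no match
B. `1210` → no match
C. `111010001120` → match
D. `2` → no match
E. `1120` → match
F → no match

C, E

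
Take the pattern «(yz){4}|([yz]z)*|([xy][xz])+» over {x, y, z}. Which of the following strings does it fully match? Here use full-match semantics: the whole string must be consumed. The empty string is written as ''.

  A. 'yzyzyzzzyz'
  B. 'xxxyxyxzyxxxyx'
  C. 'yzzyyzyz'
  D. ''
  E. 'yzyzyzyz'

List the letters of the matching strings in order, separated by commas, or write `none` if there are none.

A → match
B → no match
C → no match
D → match
E → match

A, D, E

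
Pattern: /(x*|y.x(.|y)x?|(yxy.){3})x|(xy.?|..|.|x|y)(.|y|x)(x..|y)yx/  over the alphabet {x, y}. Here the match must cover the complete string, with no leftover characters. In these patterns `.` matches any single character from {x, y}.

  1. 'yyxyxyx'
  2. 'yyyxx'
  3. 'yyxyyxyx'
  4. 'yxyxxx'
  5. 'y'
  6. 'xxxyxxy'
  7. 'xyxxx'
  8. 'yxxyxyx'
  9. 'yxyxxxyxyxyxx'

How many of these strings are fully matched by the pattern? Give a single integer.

2

1 → match
2 → no match
3 → no match
4 → no match
5 → no match
6 → no match
7 → no match
8 → match
9 → no match
Total matched: 2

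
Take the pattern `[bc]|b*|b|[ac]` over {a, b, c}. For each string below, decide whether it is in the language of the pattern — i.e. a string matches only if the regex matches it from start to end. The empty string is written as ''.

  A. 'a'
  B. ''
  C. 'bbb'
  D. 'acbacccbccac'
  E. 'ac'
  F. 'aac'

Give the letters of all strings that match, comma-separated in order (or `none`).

A → match
B → match
C → match
D → no match
E → no match
F → no match

A, B, C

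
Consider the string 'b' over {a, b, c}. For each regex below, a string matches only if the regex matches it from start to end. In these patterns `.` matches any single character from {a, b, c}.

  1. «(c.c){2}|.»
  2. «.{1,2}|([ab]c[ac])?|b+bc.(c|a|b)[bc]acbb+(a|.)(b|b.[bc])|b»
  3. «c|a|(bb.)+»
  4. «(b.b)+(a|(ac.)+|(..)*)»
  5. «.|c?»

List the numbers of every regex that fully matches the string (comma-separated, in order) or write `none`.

1, 2, 5

1 → match
2 → match
3 → no match
4 → no match
5 → match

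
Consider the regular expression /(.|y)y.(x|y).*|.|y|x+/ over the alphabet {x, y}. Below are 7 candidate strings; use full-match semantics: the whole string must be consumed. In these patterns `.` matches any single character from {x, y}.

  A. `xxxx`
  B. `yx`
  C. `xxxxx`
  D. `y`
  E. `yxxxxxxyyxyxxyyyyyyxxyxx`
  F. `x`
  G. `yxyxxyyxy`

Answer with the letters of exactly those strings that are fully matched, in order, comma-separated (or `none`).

A, C, D, F

A → match
B → no match
C → match
D → match
E → no match
F → match
G → no match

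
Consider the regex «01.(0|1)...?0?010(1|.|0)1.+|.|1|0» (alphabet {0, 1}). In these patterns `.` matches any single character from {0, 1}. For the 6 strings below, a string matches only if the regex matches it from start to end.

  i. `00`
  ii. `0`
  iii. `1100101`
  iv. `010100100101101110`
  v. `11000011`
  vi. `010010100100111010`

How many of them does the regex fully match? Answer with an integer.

3

i. `00` → no match
ii. `0` → match
iii. `1100101` → no match
iv → match
v. `11000011` → no match
vi → match
Total matched: 3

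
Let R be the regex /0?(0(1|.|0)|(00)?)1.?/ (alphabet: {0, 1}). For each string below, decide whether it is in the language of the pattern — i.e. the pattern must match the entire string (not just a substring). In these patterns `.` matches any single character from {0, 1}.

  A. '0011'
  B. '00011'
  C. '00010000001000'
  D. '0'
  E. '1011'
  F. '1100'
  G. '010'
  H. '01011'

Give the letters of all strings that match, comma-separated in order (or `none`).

A → match
B → match
C → no match
D → no match
E → no match
F → no match
G → match
H → no match

A, B, G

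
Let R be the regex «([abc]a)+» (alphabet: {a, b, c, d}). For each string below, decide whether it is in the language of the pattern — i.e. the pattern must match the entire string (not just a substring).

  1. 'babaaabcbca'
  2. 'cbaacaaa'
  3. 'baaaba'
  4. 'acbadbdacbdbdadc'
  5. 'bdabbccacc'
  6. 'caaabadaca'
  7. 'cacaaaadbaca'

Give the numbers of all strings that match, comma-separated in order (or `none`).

3

1. 'babaaabcbca' → no match
2. 'cbaacaaa' → no match
3. 'baaaba' → match
4 → no match — must end with 'a'
5. 'bdabbccacc' → no match — must end with 'a'
6. 'caaabadaca' → no match
7. 'cacaaaadbaca' → no match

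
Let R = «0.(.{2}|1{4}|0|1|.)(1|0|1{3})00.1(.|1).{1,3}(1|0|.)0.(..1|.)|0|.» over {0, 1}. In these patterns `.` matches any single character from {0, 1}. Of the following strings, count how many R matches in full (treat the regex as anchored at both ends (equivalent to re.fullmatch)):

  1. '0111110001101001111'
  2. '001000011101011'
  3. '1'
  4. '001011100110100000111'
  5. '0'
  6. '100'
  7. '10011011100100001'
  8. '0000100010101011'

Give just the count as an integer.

6

1 → match
2 → match
3 → match
4 → match
5 → match
6 → no match
7 → no match
8 → match
Total matched: 6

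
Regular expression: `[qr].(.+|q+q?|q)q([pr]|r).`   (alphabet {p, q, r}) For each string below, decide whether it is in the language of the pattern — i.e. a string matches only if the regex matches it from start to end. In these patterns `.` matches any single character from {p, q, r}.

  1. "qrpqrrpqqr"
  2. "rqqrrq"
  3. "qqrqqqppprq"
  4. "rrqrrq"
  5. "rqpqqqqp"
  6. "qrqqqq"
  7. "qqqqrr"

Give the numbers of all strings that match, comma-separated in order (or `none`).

7

1. "qrpqrrpqqr" → no match
2. "rqqrrq" → no match
3. "qqrqqqppprq" → no match
4. "rrqrrq" → no match
5. "rqpqqqqp" → no match
6. "qrqqqq" → no match
7. "qqqqrr" → match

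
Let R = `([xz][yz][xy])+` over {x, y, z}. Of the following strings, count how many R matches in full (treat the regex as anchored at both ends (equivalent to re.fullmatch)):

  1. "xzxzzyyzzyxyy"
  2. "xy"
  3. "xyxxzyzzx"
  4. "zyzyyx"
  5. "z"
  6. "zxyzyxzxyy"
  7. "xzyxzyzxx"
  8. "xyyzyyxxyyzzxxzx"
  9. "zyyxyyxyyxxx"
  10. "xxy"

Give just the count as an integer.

1

1 → no match
2. "xy" → no match
3. "xyxxzyzzx" → match
4. "zyzyyx" → no match
5. "z" → no match
6. "zxyzyxzxyy" → no match
7. "xzyxzyzxx" → no match
8 → no match
9. "zyyxyyxyyxxx" → no match
10. "xxy" → no match
Total matched: 1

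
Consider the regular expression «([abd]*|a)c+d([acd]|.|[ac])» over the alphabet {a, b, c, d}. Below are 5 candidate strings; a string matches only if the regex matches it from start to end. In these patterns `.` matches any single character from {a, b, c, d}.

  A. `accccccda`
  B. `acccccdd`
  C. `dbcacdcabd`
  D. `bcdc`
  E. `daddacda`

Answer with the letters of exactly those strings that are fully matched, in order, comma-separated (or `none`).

A, B, D, E

A. `accccccda` → match
B. `acccccdd` → match
C. `dbcacdcabd` → no match
D. `bcdc` → match
E. `daddacda` → match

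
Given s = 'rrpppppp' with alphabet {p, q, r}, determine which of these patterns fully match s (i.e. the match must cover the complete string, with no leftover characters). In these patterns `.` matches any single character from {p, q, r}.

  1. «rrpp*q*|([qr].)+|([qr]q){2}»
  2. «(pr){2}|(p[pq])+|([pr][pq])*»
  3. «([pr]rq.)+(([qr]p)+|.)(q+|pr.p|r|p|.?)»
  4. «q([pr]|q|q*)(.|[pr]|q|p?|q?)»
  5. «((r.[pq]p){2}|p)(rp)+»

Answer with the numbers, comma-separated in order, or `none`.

1 → match
2 → no match
3 → no match
4 → no match — must start with 'q'
5 → no match — must end with 'rp'

1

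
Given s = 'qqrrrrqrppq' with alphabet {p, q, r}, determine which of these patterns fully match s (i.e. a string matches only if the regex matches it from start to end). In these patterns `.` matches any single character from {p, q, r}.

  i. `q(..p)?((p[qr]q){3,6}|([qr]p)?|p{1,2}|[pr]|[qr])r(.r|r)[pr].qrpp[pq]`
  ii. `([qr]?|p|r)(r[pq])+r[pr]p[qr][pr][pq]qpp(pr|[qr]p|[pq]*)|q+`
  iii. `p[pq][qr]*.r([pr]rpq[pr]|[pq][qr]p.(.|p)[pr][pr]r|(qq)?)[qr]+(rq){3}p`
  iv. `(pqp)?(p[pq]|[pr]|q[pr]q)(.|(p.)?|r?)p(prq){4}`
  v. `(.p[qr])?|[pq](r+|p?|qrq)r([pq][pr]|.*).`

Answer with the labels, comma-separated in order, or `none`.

i → match
ii → no match
iii → no match — must start with 'p'
iv → no match — must end with 'prq'
v → no match

i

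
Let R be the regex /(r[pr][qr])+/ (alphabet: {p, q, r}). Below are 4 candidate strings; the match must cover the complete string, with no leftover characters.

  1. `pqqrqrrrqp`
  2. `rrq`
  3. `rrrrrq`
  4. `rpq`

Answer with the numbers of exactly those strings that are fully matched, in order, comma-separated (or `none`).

2, 3, 4

1 → no match — must start with `r`
2 → match
3 → match
4 → match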